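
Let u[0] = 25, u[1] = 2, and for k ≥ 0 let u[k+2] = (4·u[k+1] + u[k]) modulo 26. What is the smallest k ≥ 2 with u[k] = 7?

2

We have u[0] = 25, u[1] = 2, u[2] = 7, u[3] = 4, u[4] = 23, u[5] = 18, u[6] = 17, u[7] = 8, u[8] = 23, u[9] = 22, u[10] = 7, u[11] = 24, u[12] = 25, u[13] = 20, u[14] = 1, u[15] = 24, u[16] = 19, u[17] = 22, u[18] = 3, u[19] = 8, u[20] = 9, u[21] = 18, u[22] = 3, u[23] = 4, u[24] = 19, u[25] = 2, u[26] = 1, u[27] = 6, u[28] = 25, u[29] = 2.
The sequence repeats with period 28.
The value 7 first appears (with k ≥ 2) at u[2].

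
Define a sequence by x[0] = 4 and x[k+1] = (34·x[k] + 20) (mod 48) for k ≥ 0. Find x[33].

We have x[0] = 4; x[1] = 12; x[2] = 44; x[3] = 28; x[4] = 12.
Since x[4] = x[1] = 12, the sequence is eventually periodic: after a pre-period of length 1 it cycles with period 3.
For k ≥ 1, x[k] depends only on (k - 1) mod 3. (33 - 1) mod 3 = 2, so x[33] = x[3] = 28.

28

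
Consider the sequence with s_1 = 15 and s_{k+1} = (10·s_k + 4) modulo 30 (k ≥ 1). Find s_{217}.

24

We have s_1 = 15,  s_2 = 4,  s_3 = 14,  s_4 = 24,  s_5 = 4.
Since s_5 = s_2 = 4, the sequence is eventually periodic: after a pre-period of length 1 it cycles with period 3.
For k ≥ 2, s_k depends only on (k - 2) mod 3. (217 - 2) mod 3 = 2, so s_{217} = s_4 = 24.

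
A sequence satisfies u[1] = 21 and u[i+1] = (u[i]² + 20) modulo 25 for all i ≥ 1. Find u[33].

Computing terms: u[1] = 21,  u[2] = 11,  u[3] = 16,  u[4] = 1,  u[5] = 21.
Since u[5] = u[1] = 21, the sequence is periodic with period 4.
(33 - 1) mod 4 = 0, so u[33] = u[1] = 21.

21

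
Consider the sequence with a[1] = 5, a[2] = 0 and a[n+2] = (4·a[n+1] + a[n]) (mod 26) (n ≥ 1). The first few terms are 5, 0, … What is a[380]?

a[1] = 5,  a[2] = 0,  a[3] = 5,  a[4] = 20,  a[5] = 7,  a[6] = 22,  a[7] = 17,  a[8] = 12,  a[9] = 13,  a[10] = 12,  a[11] = 9,  a[12] = 22,  a[13] = 19,  a[14] = 20,  a[15] = 21,  a[16] = 0,  a[17] = 21,  a[18] = 6,  a[19] = 19,  a[20] = 4,  a[21] = 9,  a[22] = 14,  a[23] = 13,  a[24] = 14,  a[25] = 17,  a[26] = 4,  a[27] = 7,  a[28] = 6,  a[29] = 5,  a[30] = 0.
Since (a[29], a[30]) = (a[1], a[2]) = (5, 0) (two consecutive terms determine the rest), the sequence is periodic with period 28.
(380 - 1) mod 28 = 15, so a[380] = a[16] = 0.

0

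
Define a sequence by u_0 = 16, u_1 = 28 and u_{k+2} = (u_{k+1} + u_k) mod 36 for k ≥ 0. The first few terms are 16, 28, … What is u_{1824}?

16

Computing terms: u_0 = 16,  u_1 = 28,  u_2 = 8,  u_3 = 0,  u_4 = 8,  u_5 = 8,  u_6 = 16,  u_7 = 24,  u_8 = 4,  u_9 = 28,  u_{10} = 32,  u_{11} = 24,  u_{12} = 20,  u_{13} = 8,  u_{14} = 28,  u_{15} = 0,  u_{16} = 28,  u_{17} = 28,  u_{18} = 20,  u_{19} = 12,  u_{20} = 32,  u_{21} = 8,  u_{22} = 4,  u_{23} = 12,  u_{24} = 16,  u_{25} = 28.
Since (u_{24}, u_{25}) = (u_0, u_1) = (16, 28) (two consecutive terms determine the rest), the sequence is periodic with period 24.
(1824 - 0) mod 24 = 0, so u_{1824} = u_0 = 16.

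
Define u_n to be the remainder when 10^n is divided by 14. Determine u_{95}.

12

We have u_0 = 1; u_1 = 10; u_2 = 2; u_3 = 6; u_4 = 4; u_5 = 12; u_6 = 8; u_7 = 10.
Since u_7 = u_1 = 10, the sequence is eventually periodic: after a pre-period of length 1 it cycles with period 6.
For n ≥ 1, u_n depends only on (n - 1) mod 6. (95 - 1) mod 6 = 4, so u_{95} = u_5 = 12.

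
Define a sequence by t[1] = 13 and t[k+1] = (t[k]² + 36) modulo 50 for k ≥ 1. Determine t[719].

35

Computing terms: t[1] = 13, t[2] = 5, t[3] = 11, t[4] = 7, t[5] = 35, t[6] = 11.
Since t[6] = t[3] = 11, the sequence is eventually periodic: after a pre-period of length 2 it cycles with period 3.
For k ≥ 3, t[k] depends only on (k - 3) mod 3. (719 - 3) mod 3 = 2, so t[719] = t[5] = 35.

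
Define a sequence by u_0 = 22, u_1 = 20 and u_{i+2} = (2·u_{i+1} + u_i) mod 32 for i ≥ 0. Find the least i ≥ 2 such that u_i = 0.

11

u_0 = 22, u_1 = 20, u_2 = 30, u_3 = 16, u_4 = 30, u_5 = 12, u_6 = 22, u_7 = 24, u_8 = 6, u_9 = 4, u_{10} = 14, u_{11} = 0, u_{12} = 14, u_{13} = 28, u_{14} = 6, u_{15} = 8, u_{16} = 22, u_{17} = 20.
The sequence repeats with period 16.
The value 0 first appears (with i ≥ 2) at u_{11}.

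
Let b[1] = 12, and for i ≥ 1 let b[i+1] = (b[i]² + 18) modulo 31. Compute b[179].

b[1] = 12, b[2] = 7, b[3] = 5, b[4] = 12.
The sequence repeats with period 3.
So b[179] = b[1 + ((179-1) mod 3)] = b[2] = 7.

7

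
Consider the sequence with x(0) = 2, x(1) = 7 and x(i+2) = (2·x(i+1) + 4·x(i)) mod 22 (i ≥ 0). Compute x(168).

18

Computing terms: x(0) = 2,  x(1) = 7,  x(2) = 0,  x(3) = 6,  x(4) = 12,  x(5) = 4,  x(6) = 12,  x(7) = 18,  x(8) = 18,  x(9) = 20,  x(10) = 2,  x(11) = 18,  x(12) = 0,  x(13) = 6.
Since (x(12), x(13)) = (x(2), x(3)) = (0, 6) (two consecutive terms determine the rest), the sequence is eventually periodic: after a pre-period of length 2 it cycles with period 10.
For i ≥ 2, x(i) depends only on (i - 2) mod 10. (168 - 2) mod 10 = 6, so x(168) = x(8) = 18.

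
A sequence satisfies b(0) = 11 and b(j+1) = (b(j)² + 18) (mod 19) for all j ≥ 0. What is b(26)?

Computing terms: b(0) = 11; b(1) = 6; b(2) = 16; b(3) = 8; b(4) = 6.
Since b(4) = b(1) = 6, the sequence is eventually periodic: after a pre-period of length 1 it cycles with period 3.
For j ≥ 1, b(j) depends only on (j - 1) mod 3. (26 - 1) mod 3 = 1, so b(26) = b(2) = 16.

16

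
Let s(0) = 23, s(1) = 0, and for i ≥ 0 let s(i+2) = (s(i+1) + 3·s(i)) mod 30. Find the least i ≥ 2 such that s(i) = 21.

6

Listing terms: s(0) = 23, s(1) = 0, s(2) = 9, s(3) = 9, s(4) = 6, s(5) = 3, s(6) = 21, s(7) = 0, s(8) = 3, s(9) = 3, s(10) = 12, s(11) = 21, s(12) = 27, s(13) = 0, s(14) = 21, s(15) = 21, s(16) = 24, s(17) = 27, s(18) = 9, s(19) = 0, s(20) = 27, s(21) = 27, s(22) = 18, s(23) = 9, s(24) = 3, s(25) = 0, s(26) = 9.
Since (s(25), s(26)) = (s(1), s(2)) = (0, 9) (two consecutive terms determine the rest), the sequence is eventually periodic: after a pre-period of length 1 it cycles with period 24.
The value 21 first appears (with i ≥ 2) at s(6).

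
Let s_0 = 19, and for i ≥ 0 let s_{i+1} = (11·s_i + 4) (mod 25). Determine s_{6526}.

Listing terms: s_0 = 19; s_1 = 13; s_2 = 22; s_3 = 21; s_4 = 10; s_5 = 14; s_6 = 8; s_7 = 17; s_8 = 16; s_9 = 5; s_{10} = 9; s_{11} = 3; s_{12} = 12; s_{13} = 11; s_{14} = 0; s_{15} = 4; s_{16} = 23; s_{17} = 7; s_{18} = 6; s_{19} = 20; s_{20} = 24; s_{21} = 18; s_{22} = 2; s_{23} = 1; s_{24} = 15; s_{25} = 19.
Since s_{25} = s_0 = 19, the sequence is periodic with period 25.
So s_{6526} = s_{0 + ((6526-0) mod 25)} = s_1 = 13.

13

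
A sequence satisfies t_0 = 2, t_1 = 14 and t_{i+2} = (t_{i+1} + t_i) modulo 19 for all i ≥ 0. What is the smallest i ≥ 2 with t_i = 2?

Listing terms: t_0 = 2,  t_1 = 14,  t_2 = 16,  t_3 = 11,  t_4 = 8,  t_5 = 0,  t_6 = 8,  t_7 = 8,  t_8 = 16,  t_9 = 5,  t_{10} = 2,  t_{11} = 7,  t_{12} = 9,  t_{13} = 16,  t_{14} = 6,  t_{15} = 3,  t_{16} = 9,  t_{17} = 12,  t_{18} = 2,  t_{19} = 14.
The sequence repeats with period 18.
The value 2 first appears (with i ≥ 2) at t_{10}.

10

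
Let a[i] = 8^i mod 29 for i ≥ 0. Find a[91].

a[0] = 1,  a[1] = 8,  a[2] = 6,  a[3] = 19,  a[4] = 7,  a[5] = 27,  a[6] = 13,  a[7] = 17,  a[8] = 20,  a[9] = 15,  a[10] = 4,  a[11] = 3,  a[12] = 24,  a[13] = 18,  a[14] = 28,  a[15] = 21,  a[16] = 23,  a[17] = 10,  a[18] = 22,  a[19] = 2,  a[20] = 16,  a[21] = 12,  a[22] = 9,  a[23] = 14,  a[24] = 25,  a[25] = 26,  a[26] = 5,  a[27] = 11,  a[28] = 1.
The sequence repeats with period 28.
(91 - 0) mod 28 = 7, so a[91] = a[7] = 17.

17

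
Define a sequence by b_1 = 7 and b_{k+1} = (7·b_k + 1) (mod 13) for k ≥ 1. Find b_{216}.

12

Computing terms: b_1 = 7, b_2 = 11, b_3 = 0, b_4 = 1, b_5 = 8, b_6 = 5, b_7 = 10, b_8 = 6, b_9 = 4, b_{10} = 3, b_{11} = 9, b_{12} = 12, b_{13} = 7.
Since b_{13} = b_1 = 7, the sequence is periodic with period 12.
So b_{216} = b_{1 + ((216-1) mod 12)} = b_{12} = 12.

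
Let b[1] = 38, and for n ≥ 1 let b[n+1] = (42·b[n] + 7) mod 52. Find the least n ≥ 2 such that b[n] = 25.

4

Computing terms: b[1] = 38,  b[2] = 43,  b[3] = 45,  b[4] = 25,  b[5] = 17,  b[6] = 45.
Since b[6] = b[3] = 45, the sequence is eventually periodic: after a pre-period of length 2 it cycles with period 3.
The value 25 first appears (with n ≥ 2) at b[4].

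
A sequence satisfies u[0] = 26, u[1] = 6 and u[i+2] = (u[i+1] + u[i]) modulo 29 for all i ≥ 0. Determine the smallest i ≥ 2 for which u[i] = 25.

Computing terms: u[0] = 26, u[1] = 6, u[2] = 3, u[3] = 9, u[4] = 12, u[5] = 21, u[6] = 4, u[7] = 25, u[8] = 0, u[9] = 25, u[10] = 25, u[11] = 21, u[12] = 17, u[13] = 9, u[14] = 26, u[15] = 6.
The sequence repeats with period 14.
The value 25 first appears (with i ≥ 2) at u[7].

7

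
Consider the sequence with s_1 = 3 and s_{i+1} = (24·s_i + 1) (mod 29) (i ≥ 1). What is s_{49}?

s_1 = 3,  s_2 = 15,  s_3 = 13,  s_4 = 23,  s_5 = 2,  s_6 = 20,  s_7 = 17,  s_8 = 3.
Since s_8 = s_1 = 3, the sequence is periodic with period 7.
(49 - 1) mod 7 = 6, so s_{49} = s_7 = 17.

17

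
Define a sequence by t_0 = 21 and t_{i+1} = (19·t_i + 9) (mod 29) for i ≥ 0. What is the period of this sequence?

28

t_0 = 21; t_1 = 2; t_2 = 18; t_3 = 3; t_4 = 8; t_5 = 16; t_6 = 23; t_7 = 11; t_8 = 15; t_9 = 4; t_{10} = 27; t_{11} = 0; t_{12} = 9; t_{13} = 6; t_{14} = 7; t_{15} = 26; t_{16} = 10; t_{17} = 25; t_{18} = 20; t_{19} = 12; t_{20} = 5; t_{21} = 17; t_{22} = 13; t_{23} = 24; t_{24} = 1; t_{25} = 28; t_{26} = 19; t_{27} = 22; t_{28} = 21.
The sequence repeats with period 28.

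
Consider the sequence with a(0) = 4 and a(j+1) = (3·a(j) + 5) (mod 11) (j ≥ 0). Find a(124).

7

Computing terms: a(0) = 4, a(1) = 6, a(2) = 1, a(3) = 8, a(4) = 7, a(5) = 4.
Since a(5) = a(0) = 4, the sequence is periodic with period 5.
(124 - 0) mod 5 = 4, so a(124) = a(4) = 7.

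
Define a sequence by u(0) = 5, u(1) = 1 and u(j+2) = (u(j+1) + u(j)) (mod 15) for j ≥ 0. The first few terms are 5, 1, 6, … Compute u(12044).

u(0) = 5; u(1) = 1; u(2) = 6; u(3) = 7; u(4) = 13; u(5) = 5; u(6) = 3; u(7) = 8; u(8) = 11; u(9) = 4; u(10) = 0; u(11) = 4; u(12) = 4; u(13) = 8; u(14) = 12; u(15) = 5; u(16) = 2; u(17) = 7; u(18) = 9; u(19) = 1; u(20) = 10; u(21) = 11; u(22) = 6; u(23) = 2; u(24) = 8; u(25) = 10; u(26) = 3; u(27) = 13; u(28) = 1; u(29) = 14; u(30) = 0; u(31) = 14; u(32) = 14; u(33) = 13; u(34) = 12; u(35) = 10; u(36) = 7; u(37) = 2; u(38) = 9; u(39) = 11; u(40) = 5; u(41) = 1.
The sequence repeats with period 40.
(12044 - 0) mod 40 = 4, so u(12044) = u(4) = 13.

13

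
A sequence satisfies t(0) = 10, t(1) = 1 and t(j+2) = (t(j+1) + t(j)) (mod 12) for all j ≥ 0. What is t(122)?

11

Computing terms: t(0) = 10, t(1) = 1, t(2) = 11, t(3) = 0, t(4) = 11, t(5) = 11, t(6) = 10, t(7) = 9, t(8) = 7, t(9) = 4, t(10) = 11, t(11) = 3, t(12) = 2, t(13) = 5, t(14) = 7, t(15) = 0, t(16) = 7, t(17) = 7, t(18) = 2, t(19) = 9, t(20) = 11, t(21) = 8, t(22) = 7, t(23) = 3, t(24) = 10, t(25) = 1.
The sequence repeats with period 24.
(122 - 0) mod 24 = 2, so t(122) = t(2) = 11.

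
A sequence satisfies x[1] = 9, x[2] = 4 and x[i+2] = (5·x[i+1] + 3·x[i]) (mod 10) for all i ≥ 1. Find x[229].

1

We have x[1] = 9,  x[2] = 4,  x[3] = 7,  x[4] = 7,  x[5] = 6,  x[6] = 1,  x[7] = 3,  x[8] = 8,  x[9] = 9,  x[10] = 9,  x[11] = 2,  x[12] = 7,  x[13] = 1,  x[14] = 6,  x[15] = 3,  x[16] = 3,  x[17] = 4,  x[18] = 9,  x[19] = 7,  x[20] = 2,  x[21] = 1,  x[22] = 1,  x[23] = 8,  x[24] = 3,  x[25] = 9,  x[26] = 4.
Since (x[25], x[26]) = (x[1], x[2]) = (9, 4) (two consecutive terms determine the rest), the sequence is periodic with period 24.
(229 - 1) mod 24 = 12, so x[229] = x[13] = 1.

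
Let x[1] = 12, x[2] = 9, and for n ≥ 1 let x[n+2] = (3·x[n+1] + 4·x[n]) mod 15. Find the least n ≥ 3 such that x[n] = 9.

9

x[1] = 12, x[2] = 9, x[3] = 0, x[4] = 6, x[5] = 3, x[6] = 3, x[7] = 6, x[8] = 0, x[9] = 9, x[10] = 12, x[11] = 12, x[12] = 9.
Since (x[11], x[12]) = (x[1], x[2]) = (12, 9) (two consecutive terms determine the rest), the sequence is periodic with period 10.
The value 9 first appears (with n ≥ 3) at x[9].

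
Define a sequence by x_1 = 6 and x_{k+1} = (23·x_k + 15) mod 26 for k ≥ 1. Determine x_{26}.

23

x_1 = 6, x_2 = 23, x_3 = 24, x_4 = 21, x_5 = 4, x_6 = 3, x_7 = 6.
Since x_7 = x_1 = 6, the sequence is periodic with period 6.
(26 - 1) mod 6 = 1, so x_{26} = x_2 = 23.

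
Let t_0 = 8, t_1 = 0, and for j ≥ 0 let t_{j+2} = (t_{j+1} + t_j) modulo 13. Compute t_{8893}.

Computing terms: t_0 = 8,  t_1 = 0,  t_2 = 8,  t_3 = 8,  t_4 = 3,  t_5 = 11,  t_6 = 1,  t_7 = 12,  t_8 = 0,  t_9 = 12,  t_{10} = 12,  t_{11} = 11,  t_{12} = 10,  t_{13} = 8,  t_{14} = 5,  t_{15} = 0,  t_{16} = 5,  t_{17} = 5,  t_{18} = 10,  t_{19} = 2,  t_{20} = 12,  t_{21} = 1,  t_{22} = 0,  t_{23} = 1,  t_{24} = 1,  t_{25} = 2,  t_{26} = 3,  t_{27} = 5,  t_{28} = 8,  t_{29} = 0.
The sequence repeats with period 28.
So t_{8893} = t_{0 + ((8893-0) mod 28)} = t_{17} = 5.

5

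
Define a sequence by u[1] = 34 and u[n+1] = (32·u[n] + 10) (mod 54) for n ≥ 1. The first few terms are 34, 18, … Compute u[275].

Listing terms: u[1] = 34; u[2] = 18; u[3] = 46; u[4] = 24; u[5] = 22; u[6] = 12; u[7] = 16; u[8] = 36; u[9] = 28; u[10] = 42; u[11] = 4; u[12] = 30; u[13] = 52; u[14] = 0; u[15] = 10; u[16] = 6; u[17] = 40; u[18] = 48; u[19] = 34.
Since u[19] = u[1] = 34, the sequence is periodic with period 18.
So u[275] = u[1 + ((275-1) mod 18)] = u[5] = 22.

22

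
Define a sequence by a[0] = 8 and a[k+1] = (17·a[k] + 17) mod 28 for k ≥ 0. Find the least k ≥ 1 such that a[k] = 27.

7

a[0] = 8, a[1] = 13, a[2] = 14, a[3] = 3, a[4] = 12, a[5] = 25, a[6] = 22, a[7] = 27, a[8] = 0, a[9] = 17, a[10] = 26, a[11] = 11, a[12] = 8.
Since a[12] = a[0] = 8, the sequence is periodic with period 12.
The value 27 first appears (with k ≥ 1) at a[7].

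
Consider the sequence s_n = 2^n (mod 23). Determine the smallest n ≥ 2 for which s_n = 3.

8

We have s_1 = 2,  s_2 = 4,  s_3 = 8,  s_4 = 16,  s_5 = 9,  s_6 = 18,  s_7 = 13,  s_8 = 3,  s_9 = 6,  s_{10} = 12,  s_{11} = 1,  s_{12} = 2.
Since s_{12} = s_1 = 2, the sequence is periodic with period 11.
The value 3 first appears (with n ≥ 2) at s_8.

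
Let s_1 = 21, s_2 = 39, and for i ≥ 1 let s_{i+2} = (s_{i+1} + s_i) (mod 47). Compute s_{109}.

12

Listing terms: s_1 = 21, s_2 = 39, s_3 = 13, s_4 = 5, s_5 = 18, s_6 = 23, s_7 = 41, s_8 = 17, s_9 = 11, s_{10} = 28, s_{11} = 39, s_{12} = 20, s_{13} = 12, s_{14} = 32, s_{15} = 44, s_{16} = 29, s_{17} = 26, s_{18} = 8, s_{19} = 34, s_{20} = 42, s_{21} = 29, s_{22} = 24, s_{23} = 6, s_{24} = 30, s_{25} = 36, s_{26} = 19, s_{27} = 8, s_{28} = 27, s_{29} = 35, s_{30} = 15, s_{31} = 3, s_{32} = 18, s_{33} = 21, s_{34} = 39.
Since (s_{33}, s_{34}) = (s_1, s_2) = (21, 39) (two consecutive terms determine the rest), the sequence is periodic with period 32.
So s_{109} = s_{1 + ((109-1) mod 32)} = s_{13} = 12.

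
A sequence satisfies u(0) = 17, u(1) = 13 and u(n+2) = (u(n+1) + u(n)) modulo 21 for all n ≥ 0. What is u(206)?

Computing terms: u(0) = 17,  u(1) = 13,  u(2) = 9,  u(3) = 1,  u(4) = 10,  u(5) = 11,  u(6) = 0,  u(7) = 11,  u(8) = 11,  u(9) = 1,  u(10) = 12,  u(11) = 13,  u(12) = 4,  u(13) = 17,  u(14) = 0,  u(15) = 17,  u(16) = 17,  u(17) = 13.
The sequence repeats with period 16.
(206 - 0) mod 16 = 14, so u(206) = u(14) = 0.

0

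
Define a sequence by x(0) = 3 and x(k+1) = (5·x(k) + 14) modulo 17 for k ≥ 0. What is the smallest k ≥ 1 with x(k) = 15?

Computing terms: x(0) = 3, x(1) = 12, x(2) = 6, x(3) = 10, x(4) = 13, x(5) = 11, x(6) = 1, x(7) = 2, x(8) = 7, x(9) = 15, x(10) = 4, x(11) = 0, x(12) = 14, x(13) = 16, x(14) = 9, x(15) = 8, x(16) = 3.
The sequence repeats with period 16.
The value 15 first appears (with k ≥ 1) at x(9).

9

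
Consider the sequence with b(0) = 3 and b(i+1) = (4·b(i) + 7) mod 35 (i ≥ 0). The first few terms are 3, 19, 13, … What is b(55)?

19

Listing terms: b(0) = 3, b(1) = 19, b(2) = 13, b(3) = 24, b(4) = 33, b(5) = 34, b(6) = 3.
The sequence repeats with period 6.
So b(55) = b(0 + ((55-0) mod 6)) = b(1) = 19.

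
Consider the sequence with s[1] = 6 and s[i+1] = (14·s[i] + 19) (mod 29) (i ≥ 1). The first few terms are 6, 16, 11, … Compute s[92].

Computing terms: s[1] = 6, s[2] = 16, s[3] = 11, s[4] = 28, s[5] = 5, s[6] = 2, s[7] = 18, s[8] = 10, s[9] = 14, s[10] = 12, s[11] = 13, s[12] = 27, s[13] = 20, s[14] = 9, s[15] = 0, s[16] = 19, s[17] = 24, s[18] = 7, s[19] = 1, s[20] = 4, s[21] = 17, s[22] = 25, s[23] = 21, s[24] = 23, s[25] = 22, s[26] = 8, s[27] = 15, s[28] = 26, s[29] = 6.
The sequence repeats with period 28.
So s[92] = s[1 + ((92-1) mod 28)] = s[8] = 10.

10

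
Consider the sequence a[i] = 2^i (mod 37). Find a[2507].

Listing terms: a[1] = 2; a[2] = 4; a[3] = 8; a[4] = 16; a[5] = 32; a[6] = 27; a[7] = 17; a[8] = 34; a[9] = 31; a[10] = 25; a[11] = 13; a[12] = 26; a[13] = 15; a[14] = 30; a[15] = 23; a[16] = 9; a[17] = 18; a[18] = 36; a[19] = 35; a[20] = 33; a[21] = 29; a[22] = 21; a[23] = 5; a[24] = 10; a[25] = 20; a[26] = 3; a[27] = 6; a[28] = 12; a[29] = 24; a[30] = 11; a[31] = 22; a[32] = 7; a[33] = 14; a[34] = 28; a[35] = 19; a[36] = 1; a[37] = 2.
Since a[37] = a[1] = 2, the sequence is periodic with period 36.
So a[2507] = a[1 + ((2507-1) mod 36)] = a[23] = 5.

5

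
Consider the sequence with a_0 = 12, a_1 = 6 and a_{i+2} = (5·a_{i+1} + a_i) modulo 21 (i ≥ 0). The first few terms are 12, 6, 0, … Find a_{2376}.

12

We have a_0 = 12,  a_1 = 6,  a_2 = 0,  a_3 = 6,  a_4 = 9,  a_5 = 9,  a_6 = 12,  a_7 = 6.
The sequence repeats with period 6.
(2376 - 0) mod 6 = 0, so a_{2376} = a_0 = 12.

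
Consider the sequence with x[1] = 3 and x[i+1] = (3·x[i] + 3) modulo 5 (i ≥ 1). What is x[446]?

Computing terms: x[1] = 3; x[2] = 2; x[3] = 4; x[4] = 0; x[5] = 3.
The sequence repeats with period 4.
(446 - 1) mod 4 = 1, so x[446] = x[2] = 2.

2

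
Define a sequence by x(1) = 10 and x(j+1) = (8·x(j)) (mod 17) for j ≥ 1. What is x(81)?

10

Listing terms: x(1) = 10,  x(2) = 12,  x(3) = 11,  x(4) = 3,  x(5) = 7,  x(6) = 5,  x(7) = 6,  x(8) = 14,  x(9) = 10.
Since x(9) = x(1) = 10, the sequence is periodic with period 8.
So x(81) = x(1 + ((81-1) mod 8)) = x(1) = 10.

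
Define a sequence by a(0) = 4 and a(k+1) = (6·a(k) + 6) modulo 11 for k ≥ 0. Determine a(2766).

a(0) = 4,  a(1) = 8,  a(2) = 10,  a(3) = 0,  a(4) = 6,  a(5) = 9,  a(6) = 5,  a(7) = 3,  a(8) = 2,  a(9) = 7,  a(10) = 4.
Since a(10) = a(0) = 4, the sequence is periodic with period 10.
So a(2766) = a(0 + ((2766-0) mod 10)) = a(6) = 5.

5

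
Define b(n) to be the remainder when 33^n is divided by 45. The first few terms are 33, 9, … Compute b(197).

Computing terms: b(1) = 33,  b(2) = 9,  b(3) = 27,  b(4) = 36,  b(5) = 18,  b(6) = 9.
Since b(6) = b(2) = 9, the sequence is eventually periodic: after a pre-period of length 1 it cycles with period 4.
For n ≥ 2, b(n) depends only on (n - 2) mod 4. (197 - 2) mod 4 = 3, so b(197) = b(5) = 18.

18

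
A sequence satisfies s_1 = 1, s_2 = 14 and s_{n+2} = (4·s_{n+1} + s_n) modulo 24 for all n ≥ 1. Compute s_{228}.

Listing terms: s_1 = 1,  s_2 = 14,  s_3 = 9,  s_4 = 2,  s_5 = 17,  s_6 = 22,  s_7 = 9,  s_8 = 10,  s_9 = 1,  s_{10} = 14.
Since (s_9, s_{10}) = (s_1, s_2) = (1, 14) (two consecutive terms determine the rest), the sequence is periodic with period 8.
(228 - 1) mod 8 = 3, so s_{228} = s_4 = 2.

2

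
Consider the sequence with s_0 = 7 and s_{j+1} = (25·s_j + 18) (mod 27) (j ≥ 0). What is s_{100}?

4

Listing terms: s_0 = 7,  s_1 = 4,  s_2 = 10,  s_3 = 25,  s_4 = 22,  s_5 = 1,  s_6 = 16,  s_7 = 13,  s_8 = 19,  s_9 = 7.
Since s_9 = s_0 = 7, the sequence is periodic with period 9.
(100 - 0) mod 9 = 1, so s_{100} = s_1 = 4.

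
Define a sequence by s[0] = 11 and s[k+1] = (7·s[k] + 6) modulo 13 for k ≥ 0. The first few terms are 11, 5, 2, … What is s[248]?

We have s[0] = 11, s[1] = 5, s[2] = 2, s[3] = 7, s[4] = 3, s[5] = 1, s[6] = 0, s[7] = 6, s[8] = 9, s[9] = 4, s[10] = 8, s[11] = 10, s[12] = 11.
The sequence repeats with period 12.
(248 - 0) mod 12 = 8, so s[248] = s[8] = 9.

9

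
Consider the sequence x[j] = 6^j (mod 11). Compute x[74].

We have x[1] = 6; x[2] = 3; x[3] = 7; x[4] = 9; x[5] = 10; x[6] = 5; x[7] = 8; x[8] = 4; x[9] = 2; x[10] = 1; x[11] = 6.
Since x[11] = x[1] = 6, the sequence is periodic with period 10.
(74 - 1) mod 10 = 3, so x[74] = x[4] = 9.

9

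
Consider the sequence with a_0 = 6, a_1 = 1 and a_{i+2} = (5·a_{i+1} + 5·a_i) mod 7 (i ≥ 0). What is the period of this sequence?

24

Listing terms: a_0 = 6; a_1 = 1; a_2 = 0; a_3 = 5; a_4 = 4; a_5 = 3; a_6 = 0; a_7 = 1; a_8 = 5; a_9 = 2; a_{10} = 0; a_{11} = 3; a_{12} = 1; a_{13} = 6; a_{14} = 0; a_{15} = 2; a_{16} = 3; a_{17} = 4; a_{18} = 0; a_{19} = 6; a_{20} = 2; a_{21} = 5; a_{22} = 0; a_{23} = 4; a_{24} = 6; a_{25} = 1.
The sequence repeats with period 24.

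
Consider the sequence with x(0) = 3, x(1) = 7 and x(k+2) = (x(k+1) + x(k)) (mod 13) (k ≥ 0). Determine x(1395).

11

Listing terms: x(0) = 3, x(1) = 7, x(2) = 10, x(3) = 4, x(4) = 1, x(5) = 5, x(6) = 6, x(7) = 11, x(8) = 4, x(9) = 2, x(10) = 6, x(11) = 8, x(12) = 1, x(13) = 9, x(14) = 10, x(15) = 6, x(16) = 3, x(17) = 9, x(18) = 12, x(19) = 8, x(20) = 7, x(21) = 2, x(22) = 9, x(23) = 11, x(24) = 7, x(25) = 5, x(26) = 12, x(27) = 4, x(28) = 3, x(29) = 7.
Since (x(28), x(29)) = (x(0), x(1)) = (3, 7) (two consecutive terms determine the rest), the sequence is periodic with period 28.
(1395 - 0) mod 28 = 23, so x(1395) = x(23) = 11.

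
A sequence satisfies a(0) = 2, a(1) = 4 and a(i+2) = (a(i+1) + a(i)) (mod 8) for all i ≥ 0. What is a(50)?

a(0) = 2,  a(1) = 4,  a(2) = 6,  a(3) = 2,  a(4) = 0,  a(5) = 2,  a(6) = 2,  a(7) = 4.
The sequence repeats with period 6.
(50 - 0) mod 6 = 2, so a(50) = a(2) = 6.

6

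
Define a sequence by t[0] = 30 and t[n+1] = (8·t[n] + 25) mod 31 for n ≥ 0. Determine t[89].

Listing terms: t[0] = 30; t[1] = 17; t[2] = 6; t[3] = 11; t[4] = 20; t[5] = 30.
Since t[5] = t[0] = 30, the sequence is periodic with period 5.
(89 - 0) mod 5 = 4, so t[89] = t[4] = 20.

20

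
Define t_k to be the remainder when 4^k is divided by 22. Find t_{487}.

16

Listing terms: t_1 = 4; t_2 = 16; t_3 = 20; t_4 = 14; t_5 = 12; t_6 = 4.
Since t_6 = t_1 = 4, the sequence is periodic with period 5.
(487 - 1) mod 5 = 1, so t_{487} = t_2 = 16.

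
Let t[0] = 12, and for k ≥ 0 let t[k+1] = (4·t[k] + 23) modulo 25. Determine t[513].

t[0] = 12,  t[1] = 21,  t[2] = 7,  t[3] = 1,  t[4] = 2,  t[5] = 6,  t[6] = 22,  t[7] = 11,  t[8] = 17,  t[9] = 16,  t[10] = 12.
Since t[10] = t[0] = 12, the sequence is periodic with period 10.
(513 - 0) mod 10 = 3, so t[513] = t[3] = 1.

1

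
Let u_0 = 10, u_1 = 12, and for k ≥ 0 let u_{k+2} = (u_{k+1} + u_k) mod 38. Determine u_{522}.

10

We have u_0 = 10,  u_1 = 12,  u_2 = 22,  u_3 = 34,  u_4 = 18,  u_5 = 14,  u_6 = 32,  u_7 = 8,  u_8 = 2,  u_9 = 10,  u_{10} = 12.
Since (u_9, u_{10}) = (u_0, u_1) = (10, 12) (two consecutive terms determine the rest), the sequence is periodic with period 9.
So u_{522} = u_{0 + ((522-0) mod 9)} = u_0 = 10.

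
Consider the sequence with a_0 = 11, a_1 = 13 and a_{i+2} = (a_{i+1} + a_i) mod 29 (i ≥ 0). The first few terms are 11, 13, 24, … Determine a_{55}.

2

Computing terms: a_0 = 11,  a_1 = 13,  a_2 = 24,  a_3 = 8,  a_4 = 3,  a_5 = 11,  a_6 = 14,  a_7 = 25,  a_8 = 10,  a_9 = 6,  a_{10} = 16,  a_{11} = 22,  a_{12} = 9,  a_{13} = 2,  a_{14} = 11,  a_{15} = 13.
The sequence repeats with period 14.
(55 - 0) mod 14 = 13, so a_{55} = a_{13} = 2.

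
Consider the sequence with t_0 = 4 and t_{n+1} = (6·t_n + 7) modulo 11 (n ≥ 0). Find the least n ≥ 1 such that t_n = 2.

5

We have t_0 = 4,  t_1 = 9,  t_2 = 6,  t_3 = 10,  t_4 = 1,  t_5 = 2,  t_6 = 8,  t_7 = 0,  t_8 = 7,  t_9 = 5,  t_{10} = 4.
The sequence repeats with period 10.
The value 2 first appears (with n ≥ 1) at t_5.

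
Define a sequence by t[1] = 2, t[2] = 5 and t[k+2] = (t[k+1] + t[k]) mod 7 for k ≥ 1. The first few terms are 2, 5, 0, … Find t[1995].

0

Listing terms: t[1] = 2, t[2] = 5, t[3] = 0, t[4] = 5, t[5] = 5, t[6] = 3, t[7] = 1, t[8] = 4, t[9] = 5, t[10] = 2, t[11] = 0, t[12] = 2, t[13] = 2, t[14] = 4, t[15] = 6, t[16] = 3, t[17] = 2, t[18] = 5.
Since (t[17], t[18]) = (t[1], t[2]) = (2, 5) (two consecutive terms determine the rest), the sequence is periodic with period 16.
So t[1995] = t[1 + ((1995-1) mod 16)] = t[11] = 0.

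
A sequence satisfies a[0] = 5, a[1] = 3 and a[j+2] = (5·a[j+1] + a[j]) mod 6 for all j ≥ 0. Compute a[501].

3

We have a[0] = 5,  a[1] = 3,  a[2] = 2,  a[3] = 1,  a[4] = 1,  a[5] = 0,  a[6] = 1,  a[7] = 5,  a[8] = 2,  a[9] = 3,  a[10] = 5,  a[11] = 4,  a[12] = 1,  a[13] = 3,  a[14] = 4,  a[15] = 5,  a[16] = 5,  a[17] = 0,  a[18] = 5,  a[19] = 1,  a[20] = 4,  a[21] = 3,  a[22] = 1,  a[23] = 2,  a[24] = 5,  a[25] = 3.
Since (a[24], a[25]) = (a[0], a[1]) = (5, 3) (two consecutive terms determine the rest), the sequence is periodic with period 24.
So a[501] = a[0 + ((501-0) mod 24)] = a[21] = 3.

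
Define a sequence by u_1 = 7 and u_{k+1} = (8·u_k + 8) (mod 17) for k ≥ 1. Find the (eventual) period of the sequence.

8

Computing terms: u_1 = 7; u_2 = 13; u_3 = 10; u_4 = 3; u_5 = 15; u_6 = 9; u_7 = 12; u_8 = 2; u_9 = 7.
Since u_9 = u_1 = 7, the sequence is periodic with period 8.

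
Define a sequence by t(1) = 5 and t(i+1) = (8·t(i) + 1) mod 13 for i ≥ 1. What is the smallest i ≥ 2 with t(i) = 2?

Listing terms: t(1) = 5,  t(2) = 2,  t(3) = 4,  t(4) = 7,  t(5) = 5.
Since t(5) = t(1) = 5, the sequence is periodic with period 4.
The value 2 first appears (with i ≥ 2) at t(2).

2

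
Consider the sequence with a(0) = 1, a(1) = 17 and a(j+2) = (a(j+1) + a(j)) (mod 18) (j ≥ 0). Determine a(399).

Listing terms: a(0) = 1; a(1) = 17; a(2) = 0; a(3) = 17; a(4) = 17; a(5) = 16; a(6) = 15; a(7) = 13; a(8) = 10; a(9) = 5; a(10) = 15; a(11) = 2; a(12) = 17; a(13) = 1; a(14) = 0; a(15) = 1; a(16) = 1; a(17) = 2; a(18) = 3; a(19) = 5; a(20) = 8; a(21) = 13; a(22) = 3; a(23) = 16; a(24) = 1; a(25) = 17.
The sequence repeats with period 24.
(399 - 0) mod 24 = 15, so a(399) = a(15) = 1.

1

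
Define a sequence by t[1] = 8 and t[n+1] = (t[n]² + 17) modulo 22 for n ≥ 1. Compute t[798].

We have t[1] = 8,  t[2] = 15,  t[3] = 0,  t[4] = 17,  t[5] = 20,  t[6] = 21,  t[7] = 18,  t[8] = 11,  t[9] = 6,  t[10] = 9,  t[11] = 10,  t[12] = 7,  t[13] = 0.
Since t[13] = t[3] = 0, the sequence is eventually periodic: after a pre-period of length 2 it cycles with period 10.
For n ≥ 3, t[n] depends only on (n - 3) mod 10. (798 - 3) mod 10 = 5, so t[798] = t[8] = 11.

11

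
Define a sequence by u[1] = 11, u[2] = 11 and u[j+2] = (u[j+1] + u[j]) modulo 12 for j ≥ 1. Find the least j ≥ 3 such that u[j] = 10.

Computing terms: u[1] = 11; u[2] = 11; u[3] = 10; u[4] = 9; u[5] = 7; u[6] = 4; u[7] = 11; u[8] = 3; u[9] = 2; u[10] = 5; u[11] = 7; u[12] = 0; u[13] = 7; u[14] = 7; u[15] = 2; u[16] = 9; u[17] = 11; u[18] = 8; u[19] = 7; u[20] = 3; u[21] = 10; u[22] = 1; u[23] = 11; u[24] = 0; u[25] = 11; u[26] = 11.
Since (u[25], u[26]) = (u[1], u[2]) = (11, 11) (two consecutive terms determine the rest), the sequence is periodic with period 24.
The value 10 first appears (with j ≥ 3) at u[3].

3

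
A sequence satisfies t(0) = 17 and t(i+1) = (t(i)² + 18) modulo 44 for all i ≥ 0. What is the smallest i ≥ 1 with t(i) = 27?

t(0) = 17; t(1) = 43; t(2) = 19; t(3) = 27; t(4) = 43.
Since t(4) = t(1) = 43, the sequence is eventually periodic: after a pre-period of length 1 it cycles with period 3.
The value 27 first appears (with i ≥ 1) at t(3).

3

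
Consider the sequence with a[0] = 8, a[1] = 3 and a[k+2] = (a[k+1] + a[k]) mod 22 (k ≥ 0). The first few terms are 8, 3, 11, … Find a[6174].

Computing terms: a[0] = 8,  a[1] = 3,  a[2] = 11,  a[3] = 14,  a[4] = 3,  a[5] = 17,  a[6] = 20,  a[7] = 15,  a[8] = 13,  a[9] = 6,  a[10] = 19,  a[11] = 3,  a[12] = 0,  a[13] = 3,  a[14] = 3,  a[15] = 6,  a[16] = 9,  a[17] = 15,  a[18] = 2,  a[19] = 17,  a[20] = 19,  a[21] = 14,  a[22] = 11,  a[23] = 3,  a[24] = 14,  a[25] = 17,  a[26] = 9,  a[27] = 4,  a[28] = 13,  a[29] = 17,  a[30] = 8,  a[31] = 3.
Since (a[30], a[31]) = (a[0], a[1]) = (8, 3) (two consecutive terms determine the rest), the sequence is periodic with period 30.
(6174 - 0) mod 30 = 24, so a[6174] = a[24] = 14.

14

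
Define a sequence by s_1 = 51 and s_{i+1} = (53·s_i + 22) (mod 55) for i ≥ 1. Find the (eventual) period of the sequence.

We have s_1 = 51,  s_2 = 30,  s_3 = 17,  s_4 = 43,  s_5 = 46,  s_6 = 40,  s_7 = 52,  s_8 = 28,  s_9 = 21,  s_{10} = 35,  s_{11} = 7,  s_{12} = 8,  s_{13} = 6,  s_{14} = 10,  s_{15} = 2,  s_{16} = 18,  s_{17} = 41,  s_{18} = 50,  s_{19} = 32,  s_{20} = 13,  s_{21} = 51.
Since s_{21} = s_1 = 51, the sequence is periodic with period 20.

20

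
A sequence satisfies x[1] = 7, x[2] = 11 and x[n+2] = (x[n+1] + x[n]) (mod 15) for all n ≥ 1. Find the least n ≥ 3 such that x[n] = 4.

8

We have x[1] = 7; x[2] = 11; x[3] = 3; x[4] = 14; x[5] = 2; x[6] = 1; x[7] = 3; x[8] = 4; x[9] = 7; x[10] = 11.
Since (x[9], x[10]) = (x[1], x[2]) = (7, 11) (two consecutive terms determine the rest), the sequence is periodic with period 8.
The value 4 first appears (with n ≥ 3) at x[8].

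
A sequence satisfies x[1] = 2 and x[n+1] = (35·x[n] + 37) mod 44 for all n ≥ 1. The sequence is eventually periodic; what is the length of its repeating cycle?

We have x[1] = 2, x[2] = 19, x[3] = 42, x[4] = 11, x[5] = 26, x[6] = 23, x[7] = 6, x[8] = 27, x[9] = 14, x[10] = 43, x[11] = 2.
The sequence repeats with period 10.

10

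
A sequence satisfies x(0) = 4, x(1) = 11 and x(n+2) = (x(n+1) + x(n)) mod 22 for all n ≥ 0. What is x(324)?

Computing terms: x(0) = 4, x(1) = 11, x(2) = 15, x(3) = 4, x(4) = 19, x(5) = 1, x(6) = 20, x(7) = 21, x(8) = 19, x(9) = 18, x(10) = 15, x(11) = 11, x(12) = 4, x(13) = 15, x(14) = 19, x(15) = 12, x(16) = 9, x(17) = 21, x(18) = 8, x(19) = 7, x(20) = 15, x(21) = 0, x(22) = 15, x(23) = 15, x(24) = 8, x(25) = 1, x(26) = 9, x(27) = 10, x(28) = 19, x(29) = 7, x(30) = 4, x(31) = 11.
Since (x(30), x(31)) = (x(0), x(1)) = (4, 11) (two consecutive terms determine the rest), the sequence is periodic with period 30.
So x(324) = x(0 + ((324-0) mod 30)) = x(24) = 8.

8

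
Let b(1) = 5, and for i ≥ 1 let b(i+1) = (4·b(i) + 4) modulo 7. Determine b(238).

Computing terms: b(1) = 5; b(2) = 3; b(3) = 2; b(4) = 5.
The sequence repeats with period 3.
So b(238) = b(1 + ((238-1) mod 3)) = b(1) = 5.

5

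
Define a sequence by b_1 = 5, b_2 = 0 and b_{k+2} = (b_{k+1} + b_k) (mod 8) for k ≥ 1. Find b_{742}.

1

b_1 = 5,  b_2 = 0,  b_3 = 5,  b_4 = 5,  b_5 = 2,  b_6 = 7,  b_7 = 1,  b_8 = 0,  b_9 = 1,  b_{10} = 1,  b_{11} = 2,  b_{12} = 3,  b_{13} = 5,  b_{14} = 0.
Since (b_{13}, b_{14}) = (b_1, b_2) = (5, 0) (two consecutive terms determine the rest), the sequence is periodic with period 12.
(742 - 1) mod 12 = 9, so b_{742} = b_{10} = 1.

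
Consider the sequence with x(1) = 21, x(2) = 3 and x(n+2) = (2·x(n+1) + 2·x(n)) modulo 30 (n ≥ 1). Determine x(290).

We have x(1) = 21, x(2) = 3, x(3) = 18, x(4) = 12, x(5) = 0, x(6) = 24, x(7) = 18, x(8) = 24, x(9) = 24, x(10) = 6, x(11) = 0, x(12) = 12, x(13) = 24, x(14) = 12, x(15) = 12, x(16) = 18, x(17) = 0, x(18) = 6, x(19) = 12, x(20) = 6, x(21) = 6, x(22) = 24, x(23) = 0, x(24) = 18, x(25) = 6, x(26) = 18, x(27) = 18, x(28) = 12.
Since (x(27), x(28)) = (x(3), x(4)) = (18, 12) (two consecutive terms determine the rest), the sequence is eventually periodic: after a pre-period of length 2 it cycles with period 24.
For n ≥ 3, x(n) depends only on (n - 3) mod 24. (290 - 3) mod 24 = 23, so x(290) = x(26) = 18.

18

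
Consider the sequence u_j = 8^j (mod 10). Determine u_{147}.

2

Listing terms: u_0 = 1,  u_1 = 8,  u_2 = 4,  u_3 = 2,  u_4 = 6,  u_5 = 8.
Since u_5 = u_1 = 8, the sequence is eventually periodic: after a pre-period of length 1 it cycles with period 4.
For j ≥ 1, u_j depends only on (j - 1) mod 4. (147 - 1) mod 4 = 2, so u_{147} = u_3 = 2.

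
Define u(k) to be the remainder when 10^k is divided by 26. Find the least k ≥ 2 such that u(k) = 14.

Computing terms: u(1) = 10; u(2) = 22; u(3) = 12; u(4) = 16; u(5) = 4; u(6) = 14; u(7) = 10.
Since u(7) = u(1) = 10, the sequence is periodic with period 6.
The value 14 first appears (with k ≥ 2) at u(6).

6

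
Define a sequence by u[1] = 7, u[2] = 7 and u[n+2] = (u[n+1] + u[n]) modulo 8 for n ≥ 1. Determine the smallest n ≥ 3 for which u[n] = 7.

Computing terms: u[1] = 7, u[2] = 7, u[3] = 6, u[4] = 5, u[5] = 3, u[6] = 0, u[7] = 3, u[8] = 3, u[9] = 6, u[10] = 1, u[11] = 7, u[12] = 0, u[13] = 7, u[14] = 7.
The sequence repeats with period 12.
The value 7 first appears (with n ≥ 3) at u[11].

11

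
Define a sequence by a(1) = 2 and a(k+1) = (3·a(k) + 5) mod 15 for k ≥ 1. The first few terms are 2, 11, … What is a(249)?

Listing terms: a(1) = 2; a(2) = 11; a(3) = 8; a(4) = 14; a(5) = 2.
The sequence repeats with period 4.
So a(249) = a(1 + ((249-1) mod 4)) = a(1) = 2.

2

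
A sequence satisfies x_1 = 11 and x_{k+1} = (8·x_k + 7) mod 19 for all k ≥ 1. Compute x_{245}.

We have x_1 = 11; x_2 = 0; x_3 = 7; x_4 = 6; x_5 = 17; x_6 = 10; x_7 = 11.
The sequence repeats with period 6.
(245 - 1) mod 6 = 4, so x_{245} = x_5 = 17.

17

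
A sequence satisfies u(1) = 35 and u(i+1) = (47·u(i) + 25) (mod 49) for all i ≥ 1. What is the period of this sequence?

u(1) = 35,  u(2) = 4,  u(3) = 17,  u(4) = 40,  u(5) = 43,  u(6) = 37,  u(7) = 0,  u(8) = 25,  u(9) = 24,  u(10) = 26,  u(11) = 22,  u(12) = 30,  u(13) = 14,  u(14) = 46,  u(15) = 31,  u(16) = 12,  u(17) = 1,  u(18) = 23,  u(19) = 28,  u(20) = 18,  u(21) = 38,  u(22) = 47,  u(23) = 29,  u(24) = 16,  u(25) = 42,  u(26) = 39,  u(27) = 45,  u(28) = 33,  u(29) = 8,  u(30) = 9,  u(31) = 7,  u(32) = 11,  u(33) = 3,  u(34) = 19,  u(35) = 36,  u(36) = 2,  u(37) = 21,  u(38) = 32,  u(39) = 10,  u(40) = 5,  u(41) = 15,  u(42) = 44,  u(43) = 35.
The sequence repeats with period 42.

42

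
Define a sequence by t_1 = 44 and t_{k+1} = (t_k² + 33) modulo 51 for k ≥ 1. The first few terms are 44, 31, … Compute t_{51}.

t_1 = 44, t_2 = 31, t_3 = 25, t_4 = 46, t_5 = 7, t_6 = 31.
Since t_6 = t_2 = 31, the sequence is eventually periodic: after a pre-period of length 1 it cycles with period 4.
For k ≥ 2, t_k depends only on (k - 2) mod 4. (51 - 2) mod 4 = 1, so t_{51} = t_3 = 25.

25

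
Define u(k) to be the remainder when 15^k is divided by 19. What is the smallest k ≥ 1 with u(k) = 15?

We have u(0) = 1, u(1) = 15, u(2) = 16, u(3) = 12, u(4) = 9, u(5) = 2, u(6) = 11, u(7) = 13, u(8) = 5, u(9) = 18, u(10) = 4, u(11) = 3, u(12) = 7, u(13) = 10, u(14) = 17, u(15) = 8, u(16) = 6, u(17) = 14, u(18) = 1.
The sequence repeats with period 18.
The value 15 first appears (with k ≥ 1) at u(1).

1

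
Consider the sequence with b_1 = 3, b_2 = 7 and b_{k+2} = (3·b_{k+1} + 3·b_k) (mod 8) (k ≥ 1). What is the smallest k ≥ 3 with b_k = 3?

Listing terms: b_1 = 3; b_2 = 7; b_3 = 6; b_4 = 7; b_5 = 7; b_6 = 2; b_7 = 3; b_8 = 7.
Since (b_7, b_8) = (b_1, b_2) = (3, 7) (two consecutive terms determine the rest), the sequence is periodic with period 6.
The value 3 next appears (with k ≥ 3) at b_7.

7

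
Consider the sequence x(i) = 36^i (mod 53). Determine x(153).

10

x(0) = 1,  x(1) = 36,  x(2) = 24,  x(3) = 16,  x(4) = 46,  x(5) = 13,  x(6) = 44,  x(7) = 47,  x(8) = 49,  x(9) = 15,  x(10) = 10,  x(11) = 42,  x(12) = 28,  x(13) = 1.
Since x(13) = x(0) = 1, the sequence is periodic with period 13.
So x(153) = x(0 + ((153-0) mod 13)) = x(10) = 10.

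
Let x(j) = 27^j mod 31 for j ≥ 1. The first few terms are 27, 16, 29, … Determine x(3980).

1

Computing terms: x(1) = 27, x(2) = 16, x(3) = 29, x(4) = 8, x(5) = 30, x(6) = 4, x(7) = 15, x(8) = 2, x(9) = 23, x(10) = 1, x(11) = 27.
The sequence repeats with period 10.
(3980 - 1) mod 10 = 9, so x(3980) = x(10) = 1.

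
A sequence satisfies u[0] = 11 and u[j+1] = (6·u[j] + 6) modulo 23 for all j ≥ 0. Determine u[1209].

u[0] = 11,  u[1] = 3,  u[2] = 1,  u[3] = 12,  u[4] = 9,  u[5] = 14,  u[6] = 21,  u[7] = 17,  u[8] = 16,  u[9] = 10,  u[10] = 20,  u[11] = 11.
Since u[11] = u[0] = 11, the sequence is periodic with period 11.
So u[1209] = u[0 + ((1209-0) mod 11)] = u[10] = 20.

20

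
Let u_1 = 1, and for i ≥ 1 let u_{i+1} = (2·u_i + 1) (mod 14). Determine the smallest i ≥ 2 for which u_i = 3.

2

Computing terms: u_1 = 1,  u_2 = 3,  u_3 = 7,  u_4 = 1.
Since u_4 = u_1 = 1, the sequence is periodic with period 3.
The value 3 first appears (with i ≥ 2) at u_2.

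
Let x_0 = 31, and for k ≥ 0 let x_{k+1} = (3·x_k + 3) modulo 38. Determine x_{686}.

25

x_0 = 31; x_1 = 20; x_2 = 25; x_3 = 2; x_4 = 9; x_5 = 30; x_6 = 17; x_7 = 16; x_8 = 13; x_9 = 4; x_{10} = 15; x_{11} = 10; x_{12} = 33; x_{13} = 26; x_{14} = 5; x_{15} = 18; x_{16} = 19; x_{17} = 22; x_{18} = 31.
The sequence repeats with period 18.
So x_{686} = x_{0 + ((686-0) mod 18)} = x_2 = 25.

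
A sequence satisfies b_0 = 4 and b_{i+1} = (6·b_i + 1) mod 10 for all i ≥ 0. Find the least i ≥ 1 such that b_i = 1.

b_0 = 4, b_1 = 5, b_2 = 1, b_3 = 7, b_4 = 3, b_5 = 9, b_6 = 5.
Since b_6 = b_1 = 5, the sequence is eventually periodic: after a pre-period of length 1 it cycles with period 5.
The value 1 first appears (with i ≥ 1) at b_2.

2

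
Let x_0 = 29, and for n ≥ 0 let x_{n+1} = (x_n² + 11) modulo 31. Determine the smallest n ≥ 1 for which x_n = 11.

4

Listing terms: x_0 = 29; x_1 = 15; x_2 = 19; x_3 = 0; x_4 = 11; x_5 = 8; x_6 = 13; x_7 = 25; x_8 = 16; x_9 = 19.
Since x_9 = x_2 = 19, the sequence is eventually periodic: after a pre-period of length 2 it cycles with period 7.
The value 11 first appears (with n ≥ 1) at x_4.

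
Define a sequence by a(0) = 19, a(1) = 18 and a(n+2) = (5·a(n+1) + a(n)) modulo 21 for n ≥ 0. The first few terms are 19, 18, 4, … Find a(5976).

Listing terms: a(0) = 19,  a(1) = 18,  a(2) = 4,  a(3) = 17,  a(4) = 5,  a(5) = 0,  a(6) = 5,  a(7) = 4,  a(8) = 4,  a(9) = 3,  a(10) = 19,  a(11) = 14,  a(12) = 5,  a(13) = 18,  a(14) = 11,  a(15) = 10,  a(16) = 19,  a(17) = 0,  a(18) = 19,  a(19) = 11,  a(20) = 11,  a(21) = 3,  a(22) = 5,  a(23) = 7,  a(24) = 19,  a(25) = 18.
The sequence repeats with period 24.
(5976 - 0) mod 24 = 0, so a(5976) = a(0) = 19.

19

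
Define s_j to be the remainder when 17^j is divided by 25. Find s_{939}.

We have s_1 = 17; s_2 = 14; s_3 = 13; s_4 = 21; s_5 = 7; s_6 = 19; s_7 = 23; s_8 = 16; s_9 = 22; s_{10} = 24; s_{11} = 8; s_{12} = 11; s_{13} = 12; s_{14} = 4; s_{15} = 18; s_{16} = 6; s_{17} = 2; s_{18} = 9; s_{19} = 3; s_{20} = 1; s_{21} = 17.
The sequence repeats with period 20.
So s_{939} = s_{1 + ((939-1) mod 20)} = s_{19} = 3.

3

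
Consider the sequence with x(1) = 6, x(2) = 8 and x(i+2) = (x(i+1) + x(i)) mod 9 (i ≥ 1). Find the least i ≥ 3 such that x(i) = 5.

x(1) = 6; x(2) = 8; x(3) = 5; x(4) = 4; x(5) = 0; x(6) = 4; x(7) = 4; x(8) = 8; x(9) = 3; x(10) = 2; x(11) = 5; x(12) = 7; x(13) = 3; x(14) = 1; x(15) = 4; x(16) = 5; x(17) = 0; x(18) = 5; x(19) = 5; x(20) = 1; x(21) = 6; x(22) = 7; x(23) = 4; x(24) = 2; x(25) = 6; x(26) = 8.
Since (x(25), x(26)) = (x(1), x(2)) = (6, 8) (two consecutive terms determine the rest), the sequence is periodic with period 24.
The value 5 first appears (with i ≥ 3) at x(3).

3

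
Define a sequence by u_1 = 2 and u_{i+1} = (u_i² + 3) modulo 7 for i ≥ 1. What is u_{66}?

Listing terms: u_1 = 2, u_2 = 0, u_3 = 3, u_4 = 5, u_5 = 0.
Since u_5 = u_2 = 0, the sequence is eventually periodic: after a pre-period of length 1 it cycles with period 3.
For i ≥ 2, u_i depends only on (i - 2) mod 3. (66 - 2) mod 3 = 1, so u_{66} = u_3 = 3.

3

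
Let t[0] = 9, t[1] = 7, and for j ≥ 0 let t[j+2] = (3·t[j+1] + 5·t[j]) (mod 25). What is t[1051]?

18

We have t[0] = 9; t[1] = 7; t[2] = 16; t[3] = 8; t[4] = 4; t[5] = 2; t[6] = 1; t[7] = 13; t[8] = 19; t[9] = 22; t[10] = 11; t[11] = 18; t[12] = 9; t[13] = 17; t[14] = 21; t[15] = 23; t[16] = 24; t[17] = 12; t[18] = 6; t[19] = 3; t[20] = 14; t[21] = 7; t[22] = 16.
Since (t[21], t[22]) = (t[1], t[2]) = (7, 16) (two consecutive terms determine the rest), the sequence is eventually periodic: after a pre-period of length 1 it cycles with period 20.
For j ≥ 1, t[j] depends only on (j - 1) mod 20. (1051 - 1) mod 20 = 10, so t[1051] = t[11] = 18.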